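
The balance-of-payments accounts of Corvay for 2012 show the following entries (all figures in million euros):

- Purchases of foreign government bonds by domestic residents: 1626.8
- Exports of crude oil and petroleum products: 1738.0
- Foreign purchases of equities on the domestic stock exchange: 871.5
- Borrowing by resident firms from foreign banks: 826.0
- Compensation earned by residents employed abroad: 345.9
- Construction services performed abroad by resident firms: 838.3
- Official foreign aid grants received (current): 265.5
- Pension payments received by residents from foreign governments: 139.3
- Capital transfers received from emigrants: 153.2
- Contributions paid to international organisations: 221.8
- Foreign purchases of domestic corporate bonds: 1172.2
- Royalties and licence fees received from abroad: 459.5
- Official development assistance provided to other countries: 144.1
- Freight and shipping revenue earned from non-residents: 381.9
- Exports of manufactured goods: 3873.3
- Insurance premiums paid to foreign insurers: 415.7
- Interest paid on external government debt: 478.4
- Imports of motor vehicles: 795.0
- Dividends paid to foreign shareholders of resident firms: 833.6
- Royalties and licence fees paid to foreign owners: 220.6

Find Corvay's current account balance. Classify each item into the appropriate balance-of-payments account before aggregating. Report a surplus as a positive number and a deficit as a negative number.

Goods: 1738.0 + 3873.3 - 795.0 = 4816.3
Services: 459.5 - 415.7 - 220.6 + 381.9 + 838.3 = 1043.4
Primary income: 345.9 - 833.6 - 478.4 = -966.1
Secondary income: -221.8 + 265.5 - 144.1 + 139.3 = 38.9
Current account = 4816.3 + 1043.4 + (-966.1) + 38.9 = 4932.5
(Excluded from the current account — financial account: purchases of foreign government bonds by domestic residents 1626.8, foreign purchases of equities on the domestic stock exchange 871.5, borrowing by resident firms from foreign banks 826.0, foreign purchases of domestic corporate bonds 1172.2; capital account: capital transfers received from emigrants 153.2.)

4932.5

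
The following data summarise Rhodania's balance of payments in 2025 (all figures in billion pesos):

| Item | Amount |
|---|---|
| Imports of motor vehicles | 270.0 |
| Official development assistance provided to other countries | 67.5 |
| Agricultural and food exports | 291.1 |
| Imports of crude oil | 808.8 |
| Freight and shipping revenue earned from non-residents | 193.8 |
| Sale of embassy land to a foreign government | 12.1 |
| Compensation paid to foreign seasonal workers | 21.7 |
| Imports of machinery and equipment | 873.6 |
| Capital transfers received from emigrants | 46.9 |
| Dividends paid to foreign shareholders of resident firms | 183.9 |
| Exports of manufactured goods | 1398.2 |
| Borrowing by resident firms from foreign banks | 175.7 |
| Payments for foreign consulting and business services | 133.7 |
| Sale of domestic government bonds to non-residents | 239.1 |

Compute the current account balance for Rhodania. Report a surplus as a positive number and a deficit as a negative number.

-476.1

Goods: 1398.2 - 270.0 + 291.1 - 873.6 - 808.8 = -263.1
Services: 193.8 - 133.7 = 60.1
Primary income: -21.7 - 183.9 = -205.6
Secondary income: -67.5
Current account = (-263.1) + 60.1 + (-205.6) + (-67.5) = -476.1
(Excluded from the current account — capital account: sale of embassy land to a foreign government 12.1, capital transfers received from emigrants 46.9; financial account: borrowing by resident firms from foreign banks 175.7, sale of domestic government bonds to non-residents 239.1.)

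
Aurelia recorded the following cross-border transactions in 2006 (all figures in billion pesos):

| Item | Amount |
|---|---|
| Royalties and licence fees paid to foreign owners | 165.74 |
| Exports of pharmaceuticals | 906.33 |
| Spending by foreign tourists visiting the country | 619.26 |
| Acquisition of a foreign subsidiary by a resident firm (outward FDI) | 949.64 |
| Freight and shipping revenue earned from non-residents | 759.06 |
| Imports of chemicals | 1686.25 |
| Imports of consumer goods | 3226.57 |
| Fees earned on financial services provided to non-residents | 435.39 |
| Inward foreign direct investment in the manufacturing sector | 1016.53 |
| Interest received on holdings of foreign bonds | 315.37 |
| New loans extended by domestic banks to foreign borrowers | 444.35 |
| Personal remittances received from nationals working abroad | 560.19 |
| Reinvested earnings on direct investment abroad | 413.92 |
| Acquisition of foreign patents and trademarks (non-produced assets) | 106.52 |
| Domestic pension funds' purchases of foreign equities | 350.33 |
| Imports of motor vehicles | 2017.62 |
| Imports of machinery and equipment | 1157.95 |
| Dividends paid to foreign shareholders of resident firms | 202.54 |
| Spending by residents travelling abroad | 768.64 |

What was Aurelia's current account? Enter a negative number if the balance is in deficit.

-5215.79

Goods: -1157.95 + 906.33 - 2017.62 - 3226.57 - 1686.25 = -7182.06
Services: -768.64 + 759.06 + 435.39 - 165.74 + 619.26 = 879.33
Primary income: -202.54 + 315.37 + 413.92 = 526.75
Secondary income: 560.19
Current account = (-7182.06) + 879.33 + 526.75 + 560.19 = -5215.79
(Excluded from the current account — financial account: acquisition of a foreign subsidiary by a resident firm (outward FDI) 949.64, inward foreign direct investment in the manufacturing sector 1016.53, new loans extended by domestic banks to foreign borrowers 444.35, domestic pension funds' purchases of foreign equities 350.33; capital account: acquisition of foreign patents and trademarks (non-produced assets) 106.52.)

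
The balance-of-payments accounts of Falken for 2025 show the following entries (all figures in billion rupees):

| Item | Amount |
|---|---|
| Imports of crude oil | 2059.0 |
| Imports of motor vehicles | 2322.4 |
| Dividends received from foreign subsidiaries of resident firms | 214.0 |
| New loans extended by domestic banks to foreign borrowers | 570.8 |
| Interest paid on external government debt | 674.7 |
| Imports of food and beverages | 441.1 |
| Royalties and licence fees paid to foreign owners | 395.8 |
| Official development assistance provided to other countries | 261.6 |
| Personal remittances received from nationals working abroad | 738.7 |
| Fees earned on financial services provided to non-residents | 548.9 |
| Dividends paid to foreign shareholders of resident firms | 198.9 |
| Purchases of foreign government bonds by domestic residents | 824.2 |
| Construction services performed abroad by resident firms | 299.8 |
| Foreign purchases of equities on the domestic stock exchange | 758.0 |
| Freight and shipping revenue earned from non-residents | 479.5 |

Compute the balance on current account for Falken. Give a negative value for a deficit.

Goods: -2322.4 - 441.1 - 2059.0 = -4822.5
Services: 299.8 - 395.8 + 548.9 + 479.5 = 932.4
Primary income: -198.9 - 674.7 + 214.0 = -659.6
Secondary income: -261.6 + 738.7 = 477.1
Current account = (-4822.5) + 932.4 + (-659.6) + 477.1 = -4072.6
(Excluded from the current account — financial account: new loans extended by domestic banks to foreign borrowers 570.8, purchases of foreign government bonds by domestic residents 824.2, foreign purchases of equities on the domestic stock exchange 758.0.)

-4072.6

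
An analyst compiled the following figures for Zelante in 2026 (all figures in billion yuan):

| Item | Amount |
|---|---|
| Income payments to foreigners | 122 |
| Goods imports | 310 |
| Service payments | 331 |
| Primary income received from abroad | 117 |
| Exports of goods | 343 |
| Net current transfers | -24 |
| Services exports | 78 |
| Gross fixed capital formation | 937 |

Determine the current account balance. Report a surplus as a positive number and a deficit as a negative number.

-249

Goods balance = 343 - 310 = 33
Services balance = 78 - 331 = -253
Trade balance (goods + services) = 33 + (-253) = -220
Net primary income = 117 - 122 = -5
Net secondary income = -24
Current account = -220 + (-5) + (-24) = -249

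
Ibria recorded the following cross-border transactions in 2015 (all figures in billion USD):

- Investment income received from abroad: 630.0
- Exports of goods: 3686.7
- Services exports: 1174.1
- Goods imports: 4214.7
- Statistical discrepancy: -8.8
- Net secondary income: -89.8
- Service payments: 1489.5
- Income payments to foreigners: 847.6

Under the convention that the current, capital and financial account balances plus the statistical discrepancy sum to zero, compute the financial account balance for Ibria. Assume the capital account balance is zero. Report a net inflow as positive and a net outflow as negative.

1159.6

Goods balance = 3686.7 - 4214.7 = -528.0
Services balance = 1174.1 - 1489.5 = -315.4
Trade balance (goods + services) = -528.0 + (-315.4) = -843.4
Net primary income = 630.0 - 847.6 = -217.6
Net secondary income = -89.8
Current account = -843.4 + (-217.6) + (-89.8) = -1150.8
Financial account = -(-1150.8 + (-8.8)) = 1159.6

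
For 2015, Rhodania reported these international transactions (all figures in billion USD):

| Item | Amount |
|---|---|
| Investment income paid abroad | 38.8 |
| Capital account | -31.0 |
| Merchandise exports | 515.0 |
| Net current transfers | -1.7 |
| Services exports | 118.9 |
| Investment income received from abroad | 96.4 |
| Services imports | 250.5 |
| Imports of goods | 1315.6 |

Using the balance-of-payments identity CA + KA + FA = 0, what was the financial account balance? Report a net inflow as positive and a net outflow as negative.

Goods balance = 515.0 - 1315.6 = -800.6
Services balance = 118.9 - 250.5 = -131.6
Trade balance (goods + services) = -800.6 + (-131.6) = -932.2
Net primary income = 96.4 - 38.8 = 57.6
Net secondary income = -1.7
Current account = -932.2 + 57.6 + (-1.7) = -876.3
Financial account = -(-876.3 + (-31.0)) = 907.3

907.3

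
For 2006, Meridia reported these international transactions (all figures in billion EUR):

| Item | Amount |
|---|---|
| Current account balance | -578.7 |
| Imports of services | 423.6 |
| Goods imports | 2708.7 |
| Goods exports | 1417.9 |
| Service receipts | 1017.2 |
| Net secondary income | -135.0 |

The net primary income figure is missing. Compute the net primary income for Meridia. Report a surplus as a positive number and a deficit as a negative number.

253.5

Current account = goods balance + services balance + net primary income + net secondary income
Sum of the known components = -832.2
Net primary income = CA - (known components) = -578.7 - (-832.2) = 253.5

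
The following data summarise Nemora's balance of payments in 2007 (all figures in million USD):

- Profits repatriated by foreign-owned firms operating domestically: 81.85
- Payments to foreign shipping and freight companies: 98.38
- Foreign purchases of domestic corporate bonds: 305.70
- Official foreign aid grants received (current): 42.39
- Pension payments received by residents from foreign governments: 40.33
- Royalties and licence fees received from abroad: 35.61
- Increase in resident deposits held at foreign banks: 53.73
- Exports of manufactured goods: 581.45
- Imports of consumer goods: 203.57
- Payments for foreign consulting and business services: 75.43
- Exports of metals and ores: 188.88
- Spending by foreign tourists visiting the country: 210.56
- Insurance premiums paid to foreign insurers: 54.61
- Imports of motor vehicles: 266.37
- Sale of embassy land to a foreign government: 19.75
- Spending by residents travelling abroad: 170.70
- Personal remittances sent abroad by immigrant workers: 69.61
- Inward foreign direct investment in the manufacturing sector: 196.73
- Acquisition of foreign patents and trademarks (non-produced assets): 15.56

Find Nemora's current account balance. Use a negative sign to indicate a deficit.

78.70

Goods: 581.45 + 188.88 - 266.37 - 203.57 = 300.39
Services: 35.61 - 75.43 - 54.61 + 210.56 - 170.70 - 98.38 = -152.95
Primary income: -81.85
Secondary income: -69.61 + 42.39 + 40.33 = 13.11
Current account = 300.39 + (-152.95) + (-81.85) + 13.11 = 78.70
(Excluded from the current account — financial account: foreign purchases of domestic corporate bonds 305.70, increase in resident deposits held at foreign banks 53.73, inward foreign direct investment in the manufacturing sector 196.73; capital account: sale of embassy land to a foreign government 19.75, acquisition of foreign patents and trademarks (non-produced assets) 15.56.)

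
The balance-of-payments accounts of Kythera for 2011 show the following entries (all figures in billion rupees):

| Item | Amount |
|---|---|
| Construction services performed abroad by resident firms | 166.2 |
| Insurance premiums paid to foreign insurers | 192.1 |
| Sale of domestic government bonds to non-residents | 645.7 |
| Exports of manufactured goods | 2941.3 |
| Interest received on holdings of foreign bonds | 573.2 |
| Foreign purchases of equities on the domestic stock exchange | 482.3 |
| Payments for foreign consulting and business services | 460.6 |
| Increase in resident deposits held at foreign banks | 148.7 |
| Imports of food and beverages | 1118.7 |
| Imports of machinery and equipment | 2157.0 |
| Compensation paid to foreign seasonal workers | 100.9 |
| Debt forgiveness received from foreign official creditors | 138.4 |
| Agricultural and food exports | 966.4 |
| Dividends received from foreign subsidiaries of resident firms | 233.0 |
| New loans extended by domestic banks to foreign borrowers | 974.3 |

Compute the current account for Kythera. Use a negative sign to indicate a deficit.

Goods: 966.4 + 2941.3 - 2157.0 - 1118.7 = 632.0
Services: -192.1 - 460.6 + 166.2 = -486.5
Primary income: -100.9 + 233.0 + 573.2 = 705.3
Current account = 632.0 + (-486.5) + 705.3 = 850.8
(Excluded from the current account — financial account: sale of domestic government bonds to non-residents 645.7, foreign purchases of equities on the domestic stock exchange 482.3, increase in resident deposits held at foreign banks 148.7, new loans extended by domestic banks to foreign borrowers 974.3; capital account: debt forgiveness received from foreign official creditors 138.4.)

850.8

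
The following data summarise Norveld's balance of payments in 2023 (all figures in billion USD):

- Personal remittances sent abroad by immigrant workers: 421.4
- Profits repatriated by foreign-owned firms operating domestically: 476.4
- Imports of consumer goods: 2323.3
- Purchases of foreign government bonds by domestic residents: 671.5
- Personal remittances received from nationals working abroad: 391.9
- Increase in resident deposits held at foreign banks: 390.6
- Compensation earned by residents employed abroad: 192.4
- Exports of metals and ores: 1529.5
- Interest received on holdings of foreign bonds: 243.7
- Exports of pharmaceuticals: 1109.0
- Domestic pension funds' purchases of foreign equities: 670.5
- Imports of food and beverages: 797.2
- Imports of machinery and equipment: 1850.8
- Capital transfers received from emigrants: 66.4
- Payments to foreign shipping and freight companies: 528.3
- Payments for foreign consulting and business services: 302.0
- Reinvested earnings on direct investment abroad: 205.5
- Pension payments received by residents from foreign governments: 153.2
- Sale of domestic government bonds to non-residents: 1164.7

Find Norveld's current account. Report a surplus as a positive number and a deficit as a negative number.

Goods: -1850.8 - 2323.3 + 1109.0 + 1529.5 - 797.2 = -2332.8
Services: -302.0 - 528.3 = -830.3
Primary income: 205.5 - 476.4 + 192.4 + 243.7 = 165.2
Secondary income: 153.2 + 391.9 - 421.4 = 123.7
Current account = (-2332.8) + (-830.3) + 165.2 + 123.7 = -2874.2
(Excluded from the current account — financial account: purchases of foreign government bonds by domestic residents 671.5, increase in resident deposits held at foreign banks 390.6, domestic pension funds' purchases of foreign equities 670.5, sale of domestic government bonds to non-residents 1164.7; capital account: capital transfers received from emigrants 66.4.)

-2874.2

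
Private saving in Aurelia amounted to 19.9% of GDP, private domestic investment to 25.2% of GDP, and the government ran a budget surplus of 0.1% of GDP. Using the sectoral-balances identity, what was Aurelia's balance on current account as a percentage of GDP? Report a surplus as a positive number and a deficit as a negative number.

-5.2

By the sectoral-balances identity, CA = (S_private - I) + (T - G).
Private balance = 19.9 - 25.2 = -5.3
Government balance (T - G) = 0.1
CA = -5.3 + 0.1 = -5.2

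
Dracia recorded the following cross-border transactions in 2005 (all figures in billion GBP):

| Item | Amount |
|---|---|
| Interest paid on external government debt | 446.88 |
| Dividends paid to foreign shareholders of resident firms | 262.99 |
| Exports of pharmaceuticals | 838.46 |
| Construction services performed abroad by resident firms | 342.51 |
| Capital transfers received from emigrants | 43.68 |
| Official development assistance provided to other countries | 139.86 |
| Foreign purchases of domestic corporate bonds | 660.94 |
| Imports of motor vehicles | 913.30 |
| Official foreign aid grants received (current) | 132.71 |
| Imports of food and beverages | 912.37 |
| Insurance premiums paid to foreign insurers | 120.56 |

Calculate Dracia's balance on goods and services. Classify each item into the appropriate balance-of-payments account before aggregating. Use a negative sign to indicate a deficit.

Goods: 838.46 - 913.30 - 912.37 = -987.21
Services: 342.51 - 120.56 = 221.95
Trade balance = -987.21 + 221.95 = -765.26
(Excluded from the trade balance — primary income: interest paid on external government debt 446.88, dividends paid to foreign shareholders of resident firms 262.99; capital account: capital transfers received from emigrants 43.68; secondary income: official development assistance provided to other countries 139.86, official foreign aid grants received (current) 132.71; financial account: foreign purchases of domestic corporate bonds 660.94.)

-765.26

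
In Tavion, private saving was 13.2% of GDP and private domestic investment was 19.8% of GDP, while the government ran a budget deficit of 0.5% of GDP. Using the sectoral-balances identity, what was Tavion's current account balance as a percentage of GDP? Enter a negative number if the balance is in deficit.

-7.1

By the sectoral-balances identity, CA = (S_private - I) + (T - G).
Private balance = 13.2 - 19.8 = -6.6
Government balance (T - G) = -0.5
CA = -6.6 + (-0.5) = -7.1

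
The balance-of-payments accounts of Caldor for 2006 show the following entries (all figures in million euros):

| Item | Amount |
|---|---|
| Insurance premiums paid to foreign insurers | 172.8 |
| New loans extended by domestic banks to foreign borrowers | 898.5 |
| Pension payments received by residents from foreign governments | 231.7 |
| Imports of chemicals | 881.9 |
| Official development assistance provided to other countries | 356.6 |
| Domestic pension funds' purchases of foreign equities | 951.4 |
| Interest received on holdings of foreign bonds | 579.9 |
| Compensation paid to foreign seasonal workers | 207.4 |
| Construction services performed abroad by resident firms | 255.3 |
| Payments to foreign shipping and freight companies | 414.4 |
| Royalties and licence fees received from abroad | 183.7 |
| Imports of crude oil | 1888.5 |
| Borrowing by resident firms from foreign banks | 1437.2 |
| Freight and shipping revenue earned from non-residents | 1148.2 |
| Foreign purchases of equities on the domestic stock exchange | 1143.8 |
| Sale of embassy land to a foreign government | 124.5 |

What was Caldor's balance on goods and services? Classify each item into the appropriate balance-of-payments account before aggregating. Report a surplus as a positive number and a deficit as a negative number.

Goods: -881.9 - 1888.5 = -2770.4
Services: -414.4 - 172.8 + 1148.2 + 183.7 + 255.3 = 1000.0
Trade balance = -2770.4 + 1000.0 = -1770.4
(Excluded from the trade balance — financial account: new loans extended by domestic banks to foreign borrowers 898.5, domestic pension funds' purchases of foreign equities 951.4, borrowing by resident firms from foreign banks 1437.2, foreign purchases of equities on the domestic stock exchange 1143.8; secondary income: pension payments received by residents from foreign governments 231.7, official development assistance provided to other countries 356.6; primary income: interest received on holdings of foreign bonds 579.9, compensation paid to foreign seasonal workers 207.4; capital account: sale of embassy land to a foreign government 124.5.)

-1770.4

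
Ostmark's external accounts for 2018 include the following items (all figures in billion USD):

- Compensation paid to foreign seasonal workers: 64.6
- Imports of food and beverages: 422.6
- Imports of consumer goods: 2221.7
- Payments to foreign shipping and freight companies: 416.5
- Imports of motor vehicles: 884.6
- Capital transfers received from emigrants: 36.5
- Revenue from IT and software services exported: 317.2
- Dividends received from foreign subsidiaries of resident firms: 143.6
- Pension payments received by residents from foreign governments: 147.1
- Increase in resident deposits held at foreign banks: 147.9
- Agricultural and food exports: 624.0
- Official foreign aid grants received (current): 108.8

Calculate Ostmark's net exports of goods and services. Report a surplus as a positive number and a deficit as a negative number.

Goods: -884.6 - 2221.7 + 624.0 - 422.6 = -2904.9
Services: -416.5 + 317.2 = -99.3
Trade balance = -2904.9 + (-99.3) = -3004.2
(Excluded from the trade balance — primary income: compensation paid to foreign seasonal workers 64.6, dividends received from foreign subsidiaries of resident firms 143.6; capital account: capital transfers received from emigrants 36.5; secondary income: pension payments received by residents from foreign governments 147.1, official foreign aid grants received (current) 108.8; financial account: increase in resident deposits held at foreign banks 147.9.)

-3004.2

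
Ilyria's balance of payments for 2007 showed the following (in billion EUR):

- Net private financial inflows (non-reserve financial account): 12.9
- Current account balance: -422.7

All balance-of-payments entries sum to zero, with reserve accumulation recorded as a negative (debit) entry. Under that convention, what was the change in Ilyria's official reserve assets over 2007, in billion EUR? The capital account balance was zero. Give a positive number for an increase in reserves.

Official reserve transactions balance = -((-422.7) + 12.9) = 409.8
An accumulation of reserves is recorded as a debit (negative entry), so the change in the stock of reserves is the negative of that balance.
Change in official reserves = -(409.8) = -409.8

-409.8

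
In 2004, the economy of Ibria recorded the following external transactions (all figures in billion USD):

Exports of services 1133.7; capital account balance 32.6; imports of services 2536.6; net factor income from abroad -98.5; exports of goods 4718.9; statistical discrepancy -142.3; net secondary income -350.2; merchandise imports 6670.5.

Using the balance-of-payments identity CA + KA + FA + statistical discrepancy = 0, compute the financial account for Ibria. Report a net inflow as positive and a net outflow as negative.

Goods balance = 4718.9 - 6670.5 = -1951.6
Services balance = 1133.7 - 2536.6 = -1402.9
Trade balance (goods + services) = -1951.6 + (-1402.9) = -3354.5
Net primary income = -98.5
Net secondary income = -350.2
Current account = -3354.5 + (-98.5) + (-350.2) = -3803.2
Financial account = -(-3803.2 + 32.6 + (-142.3)) = 3912.9

3912.9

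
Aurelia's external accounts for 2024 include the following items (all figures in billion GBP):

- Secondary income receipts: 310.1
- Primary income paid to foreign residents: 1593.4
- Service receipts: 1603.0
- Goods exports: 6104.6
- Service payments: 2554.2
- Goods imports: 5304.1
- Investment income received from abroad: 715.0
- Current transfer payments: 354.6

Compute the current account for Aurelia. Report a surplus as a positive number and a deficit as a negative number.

-1073.6

Goods balance = 6104.6 - 5304.1 = 800.5
Services balance = 1603.0 - 2554.2 = -951.2
Trade balance (goods + services) = 800.5 + (-951.2) = -150.7
Net primary income = 715.0 - 1593.4 = -878.4
Net secondary income = 310.1 - 354.6 = -44.5
Current account = -150.7 + (-878.4) + (-44.5) = -1073.6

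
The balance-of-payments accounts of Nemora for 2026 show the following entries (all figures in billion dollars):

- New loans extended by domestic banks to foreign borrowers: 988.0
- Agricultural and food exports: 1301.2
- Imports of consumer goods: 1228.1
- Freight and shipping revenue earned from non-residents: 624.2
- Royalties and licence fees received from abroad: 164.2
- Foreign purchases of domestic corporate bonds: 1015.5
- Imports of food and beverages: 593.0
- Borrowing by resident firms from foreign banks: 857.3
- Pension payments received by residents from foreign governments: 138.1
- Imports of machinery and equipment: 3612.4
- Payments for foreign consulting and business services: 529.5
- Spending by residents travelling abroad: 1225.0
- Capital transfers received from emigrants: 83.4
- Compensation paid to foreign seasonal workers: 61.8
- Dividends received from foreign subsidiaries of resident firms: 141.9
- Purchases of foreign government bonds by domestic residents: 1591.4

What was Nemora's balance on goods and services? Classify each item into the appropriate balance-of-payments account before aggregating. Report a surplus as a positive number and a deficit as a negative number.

-5098.4

Goods: 1301.2 - 3612.4 - 1228.1 - 593.0 = -4132.3
Services: -529.5 - 1225.0 + 164.2 + 624.2 = -966.1
Trade balance = -4132.3 + (-966.1) = -5098.4
(Excluded from the trade balance — financial account: new loans extended by domestic banks to foreign borrowers 988.0, foreign purchases of domestic corporate bonds 1015.5, borrowing by resident firms from foreign banks 857.3, purchases of foreign government bonds by domestic residents 1591.4; secondary income: pension payments received by residents from foreign governments 138.1; capital account: capital transfers received from emigrants 83.4; primary income: compensation paid to foreign seasonal workers 61.8, dividends received from foreign subsidiaries of resident firms 141.9.)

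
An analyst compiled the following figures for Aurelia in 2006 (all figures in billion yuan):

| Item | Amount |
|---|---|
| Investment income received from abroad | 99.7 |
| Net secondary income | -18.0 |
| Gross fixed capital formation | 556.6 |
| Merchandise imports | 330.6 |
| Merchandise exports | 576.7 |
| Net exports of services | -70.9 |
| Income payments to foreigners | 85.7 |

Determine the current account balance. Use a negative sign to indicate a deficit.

171.2

Goods balance = 576.7 - 330.6 = 246.1
Services balance = -70.9
Trade balance (goods + services) = 246.1 + (-70.9) = 175.2
Net primary income = 99.7 - 85.7 = 14.0
Net secondary income = -18.0
Current account = 175.2 + 14.0 + (-18.0) = 171.2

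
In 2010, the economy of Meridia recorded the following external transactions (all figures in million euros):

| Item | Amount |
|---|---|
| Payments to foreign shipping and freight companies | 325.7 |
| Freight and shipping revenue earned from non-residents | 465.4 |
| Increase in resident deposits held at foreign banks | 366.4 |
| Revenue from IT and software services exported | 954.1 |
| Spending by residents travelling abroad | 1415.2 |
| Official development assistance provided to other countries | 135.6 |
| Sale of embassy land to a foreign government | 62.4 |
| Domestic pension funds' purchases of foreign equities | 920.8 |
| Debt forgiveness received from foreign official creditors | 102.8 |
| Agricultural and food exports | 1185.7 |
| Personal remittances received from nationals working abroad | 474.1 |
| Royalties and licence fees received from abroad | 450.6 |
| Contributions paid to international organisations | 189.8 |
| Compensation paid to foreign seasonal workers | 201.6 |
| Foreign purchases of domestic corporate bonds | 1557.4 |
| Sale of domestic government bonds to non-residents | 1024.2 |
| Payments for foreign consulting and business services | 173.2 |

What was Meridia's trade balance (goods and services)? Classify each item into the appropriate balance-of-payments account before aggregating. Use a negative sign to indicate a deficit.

1141.7

Goods: 1185.7
Services: 954.1 - 173.2 + 465.4 + 450.6 - 325.7 - 1415.2 = -44.0
Trade balance = 1185.7 + (-44.0) = 1141.7
(Excluded from the trade balance — financial account: increase in resident deposits held at foreign banks 366.4, domestic pension funds' purchases of foreign equities 920.8, foreign purchases of domestic corporate bonds 1557.4, sale of domestic government bonds to non-residents 1024.2; secondary income: official development assistance provided to other countries 135.6, personal remittances received from nationals working abroad 474.1, contributions paid to international organisations 189.8; capital account: sale of embassy land to a foreign government 62.4, debt forgiveness received from foreign official creditors 102.8; primary income: compensation paid to foreign seasonal workers 201.6.)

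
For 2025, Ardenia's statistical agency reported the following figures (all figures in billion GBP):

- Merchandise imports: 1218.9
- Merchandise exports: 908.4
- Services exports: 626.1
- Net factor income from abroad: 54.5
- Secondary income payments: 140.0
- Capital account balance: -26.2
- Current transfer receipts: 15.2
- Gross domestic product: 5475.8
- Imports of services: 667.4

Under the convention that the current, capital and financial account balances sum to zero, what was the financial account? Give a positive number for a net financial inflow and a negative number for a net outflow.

Goods balance = 908.4 - 1218.9 = -310.5
Services balance = 626.1 - 667.4 = -41.3
Trade balance (goods + services) = -310.5 + (-41.3) = -351.8
Net primary income = 54.5
Net secondary income = 15.2 - 140.0 = -124.8
Current account = -351.8 + 54.5 + (-124.8) = -422.1
Financial account = -(-422.1 + (-26.2)) = 448.3

448.3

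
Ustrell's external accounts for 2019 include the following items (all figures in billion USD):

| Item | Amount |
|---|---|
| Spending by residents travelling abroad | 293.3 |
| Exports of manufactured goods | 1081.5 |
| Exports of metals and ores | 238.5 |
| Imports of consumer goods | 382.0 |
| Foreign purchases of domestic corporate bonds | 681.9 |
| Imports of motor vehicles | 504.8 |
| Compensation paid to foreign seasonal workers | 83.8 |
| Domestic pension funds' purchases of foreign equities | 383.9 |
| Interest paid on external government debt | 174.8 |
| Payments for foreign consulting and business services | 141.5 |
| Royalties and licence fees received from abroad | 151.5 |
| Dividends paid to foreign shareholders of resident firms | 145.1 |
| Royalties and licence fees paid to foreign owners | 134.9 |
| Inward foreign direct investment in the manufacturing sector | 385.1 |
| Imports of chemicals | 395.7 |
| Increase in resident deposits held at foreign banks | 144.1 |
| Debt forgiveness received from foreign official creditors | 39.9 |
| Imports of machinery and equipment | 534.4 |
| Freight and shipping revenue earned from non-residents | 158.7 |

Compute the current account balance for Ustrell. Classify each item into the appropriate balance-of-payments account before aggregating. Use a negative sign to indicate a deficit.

-1160.1

Goods: 1081.5 - 504.8 - 395.7 + 238.5 - 382.0 - 534.4 = -496.9
Services: -134.9 - 141.5 + 151.5 + 158.7 - 293.3 = -259.5
Primary income: -145.1 - 174.8 - 83.8 = -403.7
Current account = (-496.9) + (-259.5) + (-403.7) = -1160.1
(Excluded from the current account — financial account: foreign purchases of domestic corporate bonds 681.9, domestic pension funds' purchases of foreign equities 383.9, inward foreign direct investment in the manufacturing sector 385.1, increase in resident deposits held at foreign banks 144.1; capital account: debt forgiveness received from foreign official creditors 39.9.)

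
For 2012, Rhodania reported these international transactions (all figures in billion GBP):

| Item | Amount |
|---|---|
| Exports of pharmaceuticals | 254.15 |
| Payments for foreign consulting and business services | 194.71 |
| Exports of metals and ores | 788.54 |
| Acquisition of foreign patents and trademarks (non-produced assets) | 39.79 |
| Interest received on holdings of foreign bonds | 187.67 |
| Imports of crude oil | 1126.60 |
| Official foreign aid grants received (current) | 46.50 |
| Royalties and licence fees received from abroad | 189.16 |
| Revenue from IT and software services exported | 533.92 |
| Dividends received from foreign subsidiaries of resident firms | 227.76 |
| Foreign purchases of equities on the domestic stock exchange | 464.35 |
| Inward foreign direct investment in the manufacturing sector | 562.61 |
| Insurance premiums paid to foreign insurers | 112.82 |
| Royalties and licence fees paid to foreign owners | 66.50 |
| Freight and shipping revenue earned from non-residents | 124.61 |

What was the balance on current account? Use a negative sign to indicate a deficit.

851.68

Goods: 788.54 + 254.15 - 1126.60 = -83.91
Services: -66.50 - 112.82 + 189.16 + 533.92 + 124.61 - 194.71 = 473.66
Primary income: 187.67 + 227.76 = 415.43
Secondary income: 46.50
Current account = (-83.91) + 473.66 + 415.43 + 46.50 = 851.68
(Excluded from the current account — capital account: acquisition of foreign patents and trademarks (non-produced assets) 39.79; financial account: foreign purchases of equities on the domestic stock exchange 464.35, inward foreign direct investment in the manufacturing sector 562.61.)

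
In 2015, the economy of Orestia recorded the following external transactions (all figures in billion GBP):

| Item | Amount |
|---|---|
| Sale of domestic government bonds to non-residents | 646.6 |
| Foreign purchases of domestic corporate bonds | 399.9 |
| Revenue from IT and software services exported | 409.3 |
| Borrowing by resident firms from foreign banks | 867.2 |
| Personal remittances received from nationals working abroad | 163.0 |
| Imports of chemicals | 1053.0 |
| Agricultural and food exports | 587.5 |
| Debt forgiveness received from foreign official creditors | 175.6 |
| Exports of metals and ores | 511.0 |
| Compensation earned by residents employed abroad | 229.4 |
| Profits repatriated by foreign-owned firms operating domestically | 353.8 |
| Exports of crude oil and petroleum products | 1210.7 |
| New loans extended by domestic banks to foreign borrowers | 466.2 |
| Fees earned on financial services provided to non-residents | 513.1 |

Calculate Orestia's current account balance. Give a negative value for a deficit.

2217.2

Goods: 1210.7 + 587.5 - 1053.0 + 511.0 = 1256.2
Services: 513.1 + 409.3 = 922.4
Primary income: -353.8 + 229.4 = -124.4
Secondary income: 163.0
Current account = 1256.2 + 922.4 + (-124.4) + 163.0 = 2217.2
(Excluded from the current account — financial account: sale of domestic government bonds to non-residents 646.6, foreign purchases of domestic corporate bonds 399.9, borrowing by resident firms from foreign banks 867.2, new loans extended by domestic banks to foreign borrowers 466.2; capital account: debt forgiveness received from foreign official creditors 175.6.)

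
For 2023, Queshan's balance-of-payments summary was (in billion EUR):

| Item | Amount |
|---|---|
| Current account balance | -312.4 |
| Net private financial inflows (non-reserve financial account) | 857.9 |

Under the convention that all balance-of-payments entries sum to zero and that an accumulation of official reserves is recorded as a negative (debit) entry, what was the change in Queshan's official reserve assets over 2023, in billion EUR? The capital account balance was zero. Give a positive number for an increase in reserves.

Official reserve transactions balance = -((-312.4) + 857.9) = -545.5
An accumulation of reserves is recorded as a debit (negative entry), so the change in the stock of reserves is the negative of that balance.
Change in official reserves = -(-545.5) = 545.5

545.5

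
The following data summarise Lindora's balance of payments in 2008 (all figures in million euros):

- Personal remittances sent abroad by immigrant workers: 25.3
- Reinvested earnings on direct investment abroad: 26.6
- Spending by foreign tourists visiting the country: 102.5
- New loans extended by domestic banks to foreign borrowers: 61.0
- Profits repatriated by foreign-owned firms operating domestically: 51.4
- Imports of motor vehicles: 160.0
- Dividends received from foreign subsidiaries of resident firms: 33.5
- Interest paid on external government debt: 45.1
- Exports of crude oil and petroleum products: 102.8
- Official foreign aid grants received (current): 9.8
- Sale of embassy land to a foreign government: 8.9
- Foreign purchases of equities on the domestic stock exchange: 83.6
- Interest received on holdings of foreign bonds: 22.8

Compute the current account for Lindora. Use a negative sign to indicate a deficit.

16.2

Goods: -160.0 + 102.8 = -57.2
Services: 102.5
Primary income: 22.8 - 45.1 - 51.4 + 26.6 + 33.5 = -13.6
Secondary income: 9.8 - 25.3 = -15.5
Current account = (-57.2) + 102.5 + (-13.6) + (-15.5) = 16.2
(Excluded from the current account — financial account: new loans extended by domestic banks to foreign borrowers 61.0, foreign purchases of equities on the domestic stock exchange 83.6; capital account: sale of embassy land to a foreign government 8.9.)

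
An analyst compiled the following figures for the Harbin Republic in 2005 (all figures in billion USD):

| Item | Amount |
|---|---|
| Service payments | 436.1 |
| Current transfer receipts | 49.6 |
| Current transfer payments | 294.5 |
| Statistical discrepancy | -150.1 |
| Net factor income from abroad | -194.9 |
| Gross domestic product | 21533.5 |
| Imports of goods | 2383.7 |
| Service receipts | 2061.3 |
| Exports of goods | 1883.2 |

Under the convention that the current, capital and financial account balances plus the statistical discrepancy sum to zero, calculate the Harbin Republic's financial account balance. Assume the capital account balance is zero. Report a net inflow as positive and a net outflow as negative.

-534.8

Goods balance = 1883.2 - 2383.7 = -500.5
Services balance = 2061.3 - 436.1 = 1625.2
Trade balance (goods + services) = -500.5 + 1625.2 = 1124.7
Net primary income = -194.9
Net secondary income = 49.6 - 294.5 = -244.9
Current account = 1124.7 + (-194.9) + (-244.9) = 684.9
Financial account = -(684.9 + (-150.1)) = -534.8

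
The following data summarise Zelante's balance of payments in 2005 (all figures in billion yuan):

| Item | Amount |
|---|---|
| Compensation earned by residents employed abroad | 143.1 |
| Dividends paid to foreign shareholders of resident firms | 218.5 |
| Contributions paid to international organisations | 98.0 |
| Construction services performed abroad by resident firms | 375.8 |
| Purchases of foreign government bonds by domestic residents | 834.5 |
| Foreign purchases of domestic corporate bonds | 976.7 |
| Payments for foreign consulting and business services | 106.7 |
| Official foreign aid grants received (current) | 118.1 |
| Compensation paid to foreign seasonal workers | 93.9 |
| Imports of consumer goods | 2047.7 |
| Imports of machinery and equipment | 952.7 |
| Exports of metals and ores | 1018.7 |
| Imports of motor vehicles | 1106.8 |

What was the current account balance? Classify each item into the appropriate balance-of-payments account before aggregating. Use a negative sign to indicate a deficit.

-2968.6

Goods: -1106.8 - 952.7 + 1018.7 - 2047.7 = -3088.5
Services: 375.8 - 106.7 = 269.1
Primary income: -218.5 - 93.9 + 143.1 = -169.3
Secondary income: -98.0 + 118.1 = 20.1
Current account = (-3088.5) + 269.1 + (-169.3) + 20.1 = -2968.6
(Excluded from the current account — financial account: purchases of foreign government bonds by domestic residents 834.5, foreign purchases of domestic corporate bonds 976.7.)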